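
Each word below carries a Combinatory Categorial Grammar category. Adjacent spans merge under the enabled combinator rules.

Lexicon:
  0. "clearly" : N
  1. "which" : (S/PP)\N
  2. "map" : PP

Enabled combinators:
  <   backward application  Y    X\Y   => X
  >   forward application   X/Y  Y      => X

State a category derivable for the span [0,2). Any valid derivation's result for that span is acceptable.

[0,3] S   >
  [0,2] S/PP   <
    [0,1] "clearly" : N
    [1,2] "which" : (S/PP)\N
  [2,3] "map" : PP

S/PP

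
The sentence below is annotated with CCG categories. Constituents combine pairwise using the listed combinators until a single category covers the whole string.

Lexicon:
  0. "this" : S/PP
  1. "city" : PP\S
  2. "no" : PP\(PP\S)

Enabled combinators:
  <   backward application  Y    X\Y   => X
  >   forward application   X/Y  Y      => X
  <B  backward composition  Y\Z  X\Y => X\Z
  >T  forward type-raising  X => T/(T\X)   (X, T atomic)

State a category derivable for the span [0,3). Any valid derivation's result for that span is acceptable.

[0,3] S   >
  [0,1] "this" : S/PP
  [1,3] PP   <
    [1,2] "city" : PP\S
    [2,3] "no" : PP\(PP\S)

S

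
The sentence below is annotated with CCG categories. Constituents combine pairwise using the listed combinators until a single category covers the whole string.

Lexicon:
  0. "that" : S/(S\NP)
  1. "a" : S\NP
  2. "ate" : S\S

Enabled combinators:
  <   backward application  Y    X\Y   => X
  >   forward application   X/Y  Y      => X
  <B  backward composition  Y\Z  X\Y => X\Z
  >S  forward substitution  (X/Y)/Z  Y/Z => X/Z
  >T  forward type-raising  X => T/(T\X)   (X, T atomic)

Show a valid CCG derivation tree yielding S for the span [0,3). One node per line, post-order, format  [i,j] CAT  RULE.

[0,1] S/(S\NP)  lex  "that"
[1,2] S\NP  lex  "a"
[2,3] S\S  lex  "ate"
[1,3] S\NP  <B  k=2
[0,3] S  >  k=1

[0,3] S   >
  [0,1] "that" : S/(S\NP)
  [1,3] S\NP   <B
    [1,2] "a" : S\NP
    [2,3] "ate" : S\S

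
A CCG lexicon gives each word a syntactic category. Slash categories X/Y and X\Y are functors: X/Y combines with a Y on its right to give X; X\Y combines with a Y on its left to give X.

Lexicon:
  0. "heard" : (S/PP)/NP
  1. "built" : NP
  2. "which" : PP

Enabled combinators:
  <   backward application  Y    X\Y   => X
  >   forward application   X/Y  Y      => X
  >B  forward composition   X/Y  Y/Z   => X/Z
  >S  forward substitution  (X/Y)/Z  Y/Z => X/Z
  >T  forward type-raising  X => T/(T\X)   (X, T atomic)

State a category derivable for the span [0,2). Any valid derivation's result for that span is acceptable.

[0,3] S   >
  [0,2] S/PP   >
    [0,1] "heard" : (S/PP)/NP
    [1,2] "built" : NP
  [2,3] "which" : PP

S/PP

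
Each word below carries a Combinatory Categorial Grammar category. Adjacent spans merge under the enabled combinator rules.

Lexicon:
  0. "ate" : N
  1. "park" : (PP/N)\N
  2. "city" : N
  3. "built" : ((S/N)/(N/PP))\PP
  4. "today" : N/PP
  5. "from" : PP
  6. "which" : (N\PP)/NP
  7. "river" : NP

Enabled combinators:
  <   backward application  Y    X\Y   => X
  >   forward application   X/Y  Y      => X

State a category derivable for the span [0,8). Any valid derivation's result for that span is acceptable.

S

[0,8] S   >
  [0,5] S/N   >
    [0,4] (S/N)/(N/PP)   <
      [0,3] PP   >
        [0,2] PP/N   <
          [0,1] "ate" : N
          [1,2] "park" : (PP/N)\N
        [2,3] "city" : N
      [3,4] "built" : ((S/N)/(N/PP))\PP
    [4,5] "today" : N/PP
  [5,8] N   <
    [5,6] "from" : PP
    [6,8] N\PP   >
      [6,7] "which" : (N\PP)/NP
      [7,8] "river" : NP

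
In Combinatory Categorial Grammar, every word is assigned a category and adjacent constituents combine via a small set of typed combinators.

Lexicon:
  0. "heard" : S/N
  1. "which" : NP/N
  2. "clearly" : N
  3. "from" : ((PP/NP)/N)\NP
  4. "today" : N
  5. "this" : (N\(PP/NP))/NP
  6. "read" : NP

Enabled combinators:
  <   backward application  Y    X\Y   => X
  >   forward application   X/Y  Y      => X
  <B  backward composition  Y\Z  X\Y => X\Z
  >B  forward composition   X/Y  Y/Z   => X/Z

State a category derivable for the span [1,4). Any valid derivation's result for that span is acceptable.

(PP/NP)/N

[0,7] S   >
  [0,1] "heard" : S/N
  [1,7] N   <
    [1,5] PP/NP   >
      [1,4] (PP/NP)/N   <
        [1,3] NP   >
          [1,2] "which" : NP/N
          [2,3] "clearly" : N
        [3,4] "from" : ((PP/NP)/N)\NP
      [4,5] "today" : N
    [5,7] N\(PP/NP)   >
      [5,6] "this" : (N\(PP/NP))/NP
      [6,7] "read" : NP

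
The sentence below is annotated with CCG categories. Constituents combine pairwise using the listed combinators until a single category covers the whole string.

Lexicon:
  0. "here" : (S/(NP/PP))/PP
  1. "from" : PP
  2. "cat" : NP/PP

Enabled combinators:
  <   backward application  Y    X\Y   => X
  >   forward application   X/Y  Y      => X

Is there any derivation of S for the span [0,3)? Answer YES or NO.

YES

[0,3] S   >
  [0,2] S/(NP/PP)   >
    [0,1] "here" : (S/(NP/PP))/PP
    [1,2] "from" : PP
  [2,3] "cat" : NP/PP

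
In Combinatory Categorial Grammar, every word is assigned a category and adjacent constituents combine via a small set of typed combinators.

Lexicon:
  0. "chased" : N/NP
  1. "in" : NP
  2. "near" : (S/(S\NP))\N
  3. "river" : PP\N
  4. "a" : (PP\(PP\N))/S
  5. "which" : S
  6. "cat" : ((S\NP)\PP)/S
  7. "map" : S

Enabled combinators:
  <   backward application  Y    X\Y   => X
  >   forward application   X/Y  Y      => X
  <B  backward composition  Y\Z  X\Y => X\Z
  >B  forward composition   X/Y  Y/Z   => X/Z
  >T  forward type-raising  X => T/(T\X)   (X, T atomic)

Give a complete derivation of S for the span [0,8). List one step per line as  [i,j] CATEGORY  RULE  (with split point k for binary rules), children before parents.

[0,1] N/NP  lex  "chased"
[1,2] NP  lex  "in"
[0,2] N  >  k=1
[2,3] (S/(S\NP))\N  lex  "near"
[0,3] S/(S\NP)  <  k=2
[3,4] PP\N  lex  "river"
[4,5] (PP\(PP\N))/S  lex  "a"
[5,6] S  lex  "which"
[4,6] PP\(PP\N)  >  k=5
[3,6] PP  <  k=4
[6,7] ((S\NP)\PP)/S  lex  "cat"
[7,8] S  lex  "map"
[6,8] (S\NP)\PP  >  k=7
[3,8] S\NP  <  k=6
[0,8] S  >  k=3

[0,8] S   >
  [0,3] S/(S\NP)   <
    [0,2] N   >
      [0,1] "chased" : N/NP
      [1,2] "in" : NP
    [2,3] "near" : (S/(S\NP))\N
  [3,8] S\NP   <
    [3,6] PP   <
      [3,4] "river" : PP\N
      [4,6] PP\(PP\N)   >
        [4,5] "a" : (PP\(PP\N))/S
        [5,6] "which" : S
    [6,8] (S\NP)\PP   >
      [6,7] "cat" : ((S\NP)\PP)/S
      [7,8] "map" : S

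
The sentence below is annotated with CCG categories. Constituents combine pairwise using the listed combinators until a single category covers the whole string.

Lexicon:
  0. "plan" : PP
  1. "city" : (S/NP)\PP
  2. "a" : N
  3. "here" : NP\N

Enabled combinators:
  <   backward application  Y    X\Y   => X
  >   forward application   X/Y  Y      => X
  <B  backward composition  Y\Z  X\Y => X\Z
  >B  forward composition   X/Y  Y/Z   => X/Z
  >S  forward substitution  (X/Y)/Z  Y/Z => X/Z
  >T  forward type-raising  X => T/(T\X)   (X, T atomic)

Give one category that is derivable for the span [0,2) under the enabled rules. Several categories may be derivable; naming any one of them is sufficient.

S/NP

[0,4] S   >
  [0,2] S/NP   <
    [0,1] "plan" : PP
    [1,2] "city" : (S/NP)\PP
  [2,4] NP   <
    [2,3] "a" : N
    [3,4] "here" : NP\N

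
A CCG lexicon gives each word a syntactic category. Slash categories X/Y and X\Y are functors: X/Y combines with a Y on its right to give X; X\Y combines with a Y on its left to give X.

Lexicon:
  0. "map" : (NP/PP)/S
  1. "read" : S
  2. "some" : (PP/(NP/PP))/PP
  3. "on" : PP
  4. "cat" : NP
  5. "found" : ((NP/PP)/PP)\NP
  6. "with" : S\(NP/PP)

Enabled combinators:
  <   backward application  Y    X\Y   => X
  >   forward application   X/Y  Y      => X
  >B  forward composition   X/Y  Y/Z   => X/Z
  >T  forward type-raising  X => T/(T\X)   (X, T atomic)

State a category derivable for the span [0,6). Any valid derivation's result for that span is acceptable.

NP/PP

[0,7] S   <
  [0,6] NP/PP   >B
    [0,2] NP/PP   >
      [0,1] "map" : (NP/PP)/S
      [1,2] "read" : S
    [2,6] PP/PP   >B
      [2,4] PP/(NP/PP)   >
        [2,3] "some" : (PP/(NP/PP))/PP
        [3,4] "on" : PP
      [4,6] (NP/PP)/PP   <
        [4,5] "cat" : NP
        [5,6] "found" : ((NP/PP)/PP)\NP
  [6,7] "with" : S\(NP/PP)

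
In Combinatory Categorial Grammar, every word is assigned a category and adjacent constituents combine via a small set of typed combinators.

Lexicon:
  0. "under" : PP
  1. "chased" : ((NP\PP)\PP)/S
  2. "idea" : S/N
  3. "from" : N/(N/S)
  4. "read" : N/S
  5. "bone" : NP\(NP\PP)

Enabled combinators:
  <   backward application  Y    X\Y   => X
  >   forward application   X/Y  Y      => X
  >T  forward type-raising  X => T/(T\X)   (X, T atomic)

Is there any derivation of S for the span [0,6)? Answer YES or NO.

PP ((NP\PP)\PP)/S S/N N/(N/S) N/S NP\(NP\PP)
CKY chart[0,6] = {N/(N\NP), NP, NP/(NP\NP), PP/(PP\NP), S/(S\NP)}; S ∉ chart

NO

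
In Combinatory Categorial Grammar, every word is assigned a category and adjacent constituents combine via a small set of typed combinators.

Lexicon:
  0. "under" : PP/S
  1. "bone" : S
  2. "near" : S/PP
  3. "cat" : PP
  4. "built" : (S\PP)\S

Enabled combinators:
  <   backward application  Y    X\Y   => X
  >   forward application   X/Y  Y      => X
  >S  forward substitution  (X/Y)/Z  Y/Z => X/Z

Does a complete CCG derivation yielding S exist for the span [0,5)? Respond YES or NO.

[0,5] S   <
  [0,2] PP   >
    [0,1] "under" : PP/S
    [1,2] "bone" : S
  [2,5] S\PP   <
    [2,4] S   >
      [2,3] "near" : S/PP
      [3,4] "cat" : PP
    [4,5] "built" : (S\PP)\S

YES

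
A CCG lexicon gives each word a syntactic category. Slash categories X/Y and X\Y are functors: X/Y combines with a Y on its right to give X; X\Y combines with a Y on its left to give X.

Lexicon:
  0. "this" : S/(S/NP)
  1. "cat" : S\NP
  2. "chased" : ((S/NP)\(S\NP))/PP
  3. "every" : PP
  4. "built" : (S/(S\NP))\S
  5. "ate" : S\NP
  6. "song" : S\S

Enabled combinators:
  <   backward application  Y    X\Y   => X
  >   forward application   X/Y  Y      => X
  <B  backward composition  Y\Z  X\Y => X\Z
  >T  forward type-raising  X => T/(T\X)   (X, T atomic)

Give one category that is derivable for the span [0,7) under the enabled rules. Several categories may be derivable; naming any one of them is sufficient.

[0,7] S   >
  [0,5] S/(S\NP)   <
    [0,4] S   >
      [0,1] "this" : S/(S/NP)
      [1,4] S/NP   <
        [1,2] "cat" : S\NP
        [2,4] (S/NP)\(S\NP)   >
          [2,3] "chased" : ((S/NP)\(S\NP))/PP
          [3,4] "every" : PP
    [4,5] "built" : (S/(S\NP))\S
  [5,7] S\NP   <B
    [5,6] "ate" : S\NP
    [6,7] "song" : S\S

S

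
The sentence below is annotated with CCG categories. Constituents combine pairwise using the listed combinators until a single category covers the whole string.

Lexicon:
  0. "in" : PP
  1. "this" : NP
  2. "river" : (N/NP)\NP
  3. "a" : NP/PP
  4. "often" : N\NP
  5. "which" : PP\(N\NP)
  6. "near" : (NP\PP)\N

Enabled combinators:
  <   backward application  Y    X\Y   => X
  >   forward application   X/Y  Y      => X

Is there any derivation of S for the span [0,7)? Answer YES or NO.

PP NP (N/NP)\NP NP/PP N\NP PP\(N\NP) (NP\PP)\N
CKY chart[0,7] = {NP}; S ∉ chart

NO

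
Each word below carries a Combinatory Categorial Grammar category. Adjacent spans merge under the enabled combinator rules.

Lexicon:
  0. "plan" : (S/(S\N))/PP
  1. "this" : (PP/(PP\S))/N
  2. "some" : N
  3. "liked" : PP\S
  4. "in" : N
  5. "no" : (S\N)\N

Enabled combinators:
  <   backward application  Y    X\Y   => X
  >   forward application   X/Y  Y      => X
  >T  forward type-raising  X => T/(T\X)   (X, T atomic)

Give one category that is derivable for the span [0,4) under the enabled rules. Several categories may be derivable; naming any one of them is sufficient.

S/(S\N)

[0,6] S   >
  [0,4] S/(S\N)   >
    [0,1] "plan" : (S/(S\N))/PP
    [1,4] PP   >
      [1,3] PP/(PP\S)   >
        [1,2] "this" : (PP/(PP\S))/N
        [2,3] "some" : N
      [3,4] "liked" : PP\S
  [4,6] S\N   <
    [4,5] "in" : N
    [5,6] "no" : (S\N)\N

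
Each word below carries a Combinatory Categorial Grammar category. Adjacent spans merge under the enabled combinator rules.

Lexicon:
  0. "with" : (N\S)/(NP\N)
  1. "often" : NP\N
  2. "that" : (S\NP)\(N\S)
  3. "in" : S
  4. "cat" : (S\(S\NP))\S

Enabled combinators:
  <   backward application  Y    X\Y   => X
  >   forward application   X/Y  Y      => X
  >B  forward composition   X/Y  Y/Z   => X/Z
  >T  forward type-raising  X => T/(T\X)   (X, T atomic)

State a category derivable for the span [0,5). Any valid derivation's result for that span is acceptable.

S

[0,5] S   <
  [0,3] S\NP   <
    [0,2] N\S   >
      [0,1] "with" : (N\S)/(NP\N)
      [1,2] "often" : NP\N
    [2,3] "that" : (S\NP)\(N\S)
  [3,5] S\(S\NP)   <
    [3,4] "in" : S
    [4,5] "cat" : (S\(S\NP))\S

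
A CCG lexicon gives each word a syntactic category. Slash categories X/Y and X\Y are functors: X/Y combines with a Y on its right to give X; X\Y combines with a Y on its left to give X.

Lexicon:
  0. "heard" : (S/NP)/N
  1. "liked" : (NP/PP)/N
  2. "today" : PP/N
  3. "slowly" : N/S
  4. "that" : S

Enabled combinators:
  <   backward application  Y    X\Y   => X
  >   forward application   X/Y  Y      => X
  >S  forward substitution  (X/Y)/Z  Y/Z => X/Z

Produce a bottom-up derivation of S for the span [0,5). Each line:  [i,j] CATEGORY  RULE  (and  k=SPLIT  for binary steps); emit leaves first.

[0,1] (S/NP)/N  lex  "heard"
[1,2] (NP/PP)/N  lex  "liked"
[2,3] PP/N  lex  "today"
[1,3] NP/N  >S  k=2
[0,3] S/N  >S  k=1
[3,4] N/S  lex  "slowly"
[4,5] S  lex  "that"
[3,5] N  >  k=4
[0,5] S  >  k=3

[0,5] S   >
  [0,3] S/N   >S
    [0,1] "heard" : (S/NP)/N
    [1,3] NP/N   >S
      [1,2] "liked" : (NP/PP)/N
      [2,3] "today" : PP/N
  [3,5] N   >
    [3,4] "slowly" : N/S
    [4,5] "that" : S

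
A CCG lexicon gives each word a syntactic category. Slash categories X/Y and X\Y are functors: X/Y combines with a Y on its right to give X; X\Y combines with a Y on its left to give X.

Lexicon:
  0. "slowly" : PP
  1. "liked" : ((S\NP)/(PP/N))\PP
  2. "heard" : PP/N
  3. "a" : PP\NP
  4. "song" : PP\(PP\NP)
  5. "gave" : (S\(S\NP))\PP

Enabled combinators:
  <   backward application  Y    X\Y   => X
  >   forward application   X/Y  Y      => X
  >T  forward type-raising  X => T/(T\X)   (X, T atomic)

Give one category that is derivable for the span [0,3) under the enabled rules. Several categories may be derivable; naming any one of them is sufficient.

[0,6] S   <
  [0,3] S\NP   >
    [0,2] (S\NP)/(PP/N)   <
      [0,1] "slowly" : PP
      [1,2] "liked" : ((S\NP)/(PP/N))\PP
    [2,3] "heard" : PP/N
  [3,6] S\(S\NP)   <
    [3,5] PP   <
      [3,4] "a" : PP\NP
      [4,5] "song" : PP\(PP\NP)
    [5,6] "gave" : (S\(S\NP))\PP

S\NP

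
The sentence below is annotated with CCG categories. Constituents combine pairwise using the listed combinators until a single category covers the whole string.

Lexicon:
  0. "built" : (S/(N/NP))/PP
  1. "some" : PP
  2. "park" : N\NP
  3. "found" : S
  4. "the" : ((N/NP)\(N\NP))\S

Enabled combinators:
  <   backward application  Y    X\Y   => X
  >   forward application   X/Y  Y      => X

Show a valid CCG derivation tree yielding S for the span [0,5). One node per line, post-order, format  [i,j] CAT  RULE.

[0,5] S   >
  [0,2] S/(N/NP)   >
    [0,1] "built" : (S/(N/NP))/PP
    [1,2] "some" : PP
  [2,5] N/NP   <
    [2,3] "park" : N\NP
    [3,5] (N/NP)\(N\NP)   <
      [3,4] "found" : S
      [4,5] "the" : ((N/NP)\(N\NP))\S

[0,1] (S/(N/NP))/PP  lex  "built"
[1,2] PP  lex  "some"
[0,2] S/(N/NP)  >  k=1
[2,3] N\NP  lex  "park"
[3,4] S  lex  "found"
[4,5] ((N/NP)\(N\NP))\S  lex  "the"
[3,5] (N/NP)\(N\NP)  <  k=4
[2,5] N/NP  <  k=3
[0,5] S  >  k=2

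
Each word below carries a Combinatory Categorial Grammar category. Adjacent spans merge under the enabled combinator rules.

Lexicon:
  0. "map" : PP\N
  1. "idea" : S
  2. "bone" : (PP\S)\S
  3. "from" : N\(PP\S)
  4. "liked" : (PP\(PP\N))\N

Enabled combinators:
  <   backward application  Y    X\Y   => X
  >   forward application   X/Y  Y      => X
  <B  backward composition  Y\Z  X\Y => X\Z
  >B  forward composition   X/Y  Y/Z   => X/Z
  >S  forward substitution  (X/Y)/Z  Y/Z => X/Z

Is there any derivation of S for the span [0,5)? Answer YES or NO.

NO

PP\N S (PP\S)\S N\(PP\S) (PP\(PP\N))\N
CKY chart[0,5] = {PP}; S ∉ chart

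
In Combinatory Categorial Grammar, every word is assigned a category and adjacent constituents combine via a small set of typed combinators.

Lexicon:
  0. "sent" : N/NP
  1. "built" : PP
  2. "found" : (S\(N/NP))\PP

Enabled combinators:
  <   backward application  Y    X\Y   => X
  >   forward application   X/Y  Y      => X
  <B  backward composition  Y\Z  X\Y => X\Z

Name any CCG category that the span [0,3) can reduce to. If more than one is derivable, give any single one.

S

[0,3] S   <
  [0,1] "sent" : N/NP
  [1,3] S\(N/NP)   <
    [1,2] "built" : PP
    [2,3] "found" : (S\(N/NP))\PP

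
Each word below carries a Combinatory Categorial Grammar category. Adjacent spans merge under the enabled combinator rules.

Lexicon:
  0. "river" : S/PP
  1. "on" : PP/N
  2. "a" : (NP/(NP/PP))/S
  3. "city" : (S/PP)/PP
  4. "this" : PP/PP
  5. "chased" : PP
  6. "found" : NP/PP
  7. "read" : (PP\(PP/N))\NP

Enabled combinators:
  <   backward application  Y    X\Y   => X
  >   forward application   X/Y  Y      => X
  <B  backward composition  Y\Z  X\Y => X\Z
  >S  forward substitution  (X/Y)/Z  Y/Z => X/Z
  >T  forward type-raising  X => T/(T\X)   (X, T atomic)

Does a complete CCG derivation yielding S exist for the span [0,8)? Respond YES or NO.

YES

[0,8] S   >
  [0,1] "river" : S/PP
  [1,8] PP   <
    [1,2] "on" : PP/N
    [2,8] PP\(PP/N)   <
      [2,7] NP   >
        [2,6] NP/(NP/PP)   >
          [2,3] "a" : (NP/(NP/PP))/S
          [3,6] S   >
            [3,5] S/PP   >S
              [3,4] "city" : (S/PP)/PP
              [4,5] "this" : PP/PP
            [5,6] "chased" : PP
        [6,7] "found" : NP/PP
      [7,8] "read" : (PP\(PP/N))\NP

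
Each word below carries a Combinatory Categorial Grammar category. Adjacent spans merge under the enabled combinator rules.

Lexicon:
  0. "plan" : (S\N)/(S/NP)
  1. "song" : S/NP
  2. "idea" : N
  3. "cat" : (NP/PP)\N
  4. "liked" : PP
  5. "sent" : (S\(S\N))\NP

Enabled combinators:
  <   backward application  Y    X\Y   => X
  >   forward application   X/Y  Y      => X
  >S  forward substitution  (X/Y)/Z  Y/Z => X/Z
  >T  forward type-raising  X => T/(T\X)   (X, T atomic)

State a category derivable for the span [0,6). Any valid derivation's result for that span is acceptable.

S

[0,6] S   <
  [0,2] S\N   >
    [0,1] "plan" : (S\N)/(S/NP)
    [1,2] "song" : S/NP
  [2,6] S\(S\N)   <
    [2,5] NP   >
      [2,4] NP/PP   <
        [2,3] "idea" : N
        [3,4] "cat" : (NP/PP)\N
      [4,5] "liked" : PP
    [5,6] "sent" : (S\(S\N))\NP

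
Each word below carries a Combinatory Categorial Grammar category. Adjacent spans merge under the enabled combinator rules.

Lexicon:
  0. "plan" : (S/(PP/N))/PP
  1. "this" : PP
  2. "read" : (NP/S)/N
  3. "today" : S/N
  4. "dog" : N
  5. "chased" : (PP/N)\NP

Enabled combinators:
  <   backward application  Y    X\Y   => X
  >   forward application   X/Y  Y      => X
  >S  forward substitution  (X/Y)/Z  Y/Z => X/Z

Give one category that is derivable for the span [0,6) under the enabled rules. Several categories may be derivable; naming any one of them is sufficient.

S

[0,6] S   >
  [0,2] S/(PP/N)   >
    [0,1] "plan" : (S/(PP/N))/PP
    [1,2] "this" : PP
  [2,6] PP/N   <
    [2,5] NP   >
      [2,4] NP/N   >S
        [2,3] "read" : (NP/S)/N
        [3,4] "today" : S/N
      [4,5] "dog" : N
    [5,6] "chased" : (PP/N)\NP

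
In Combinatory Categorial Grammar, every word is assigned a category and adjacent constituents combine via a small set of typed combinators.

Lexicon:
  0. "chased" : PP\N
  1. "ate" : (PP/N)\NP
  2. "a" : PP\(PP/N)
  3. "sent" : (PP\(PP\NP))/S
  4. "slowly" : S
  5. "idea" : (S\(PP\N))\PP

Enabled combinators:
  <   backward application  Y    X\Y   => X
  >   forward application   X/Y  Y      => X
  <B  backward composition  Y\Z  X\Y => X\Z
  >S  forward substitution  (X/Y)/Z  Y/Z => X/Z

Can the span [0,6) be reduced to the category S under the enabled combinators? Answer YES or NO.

[0,6] S   <
  [0,1] "chased" : PP\N
  [1,6] S\(PP\N)   <
    [1,5] PP   <
      [1,3] PP\NP   <B
        [1,2] "ate" : (PP/N)\NP
        [2,3] "a" : PP\(PP/N)
      [3,5] PP\(PP\NP)   >
        [3,4] "sent" : (PP\(PP\NP))/S
        [4,5] "slowly" : S
    [5,6] "idea" : (S\(PP\N))\PP

YES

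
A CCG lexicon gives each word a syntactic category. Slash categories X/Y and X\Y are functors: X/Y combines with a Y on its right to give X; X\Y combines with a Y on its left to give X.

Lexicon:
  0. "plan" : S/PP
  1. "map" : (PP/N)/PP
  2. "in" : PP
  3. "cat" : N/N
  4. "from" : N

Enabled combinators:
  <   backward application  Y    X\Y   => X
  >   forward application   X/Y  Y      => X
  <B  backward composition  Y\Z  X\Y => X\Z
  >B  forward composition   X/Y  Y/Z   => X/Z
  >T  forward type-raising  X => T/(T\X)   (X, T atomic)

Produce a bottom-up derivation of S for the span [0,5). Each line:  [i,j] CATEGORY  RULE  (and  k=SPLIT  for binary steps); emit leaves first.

[0,5] S   >
  [0,4] S/N   >B
    [0,3] S/N   >B
      [0,1] "plan" : S/PP
      [1,3] PP/N   >
        [1,2] "map" : (PP/N)/PP
        [2,3] "in" : PP
    [3,4] "cat" : N/N
  [4,5] "from" : N

[0,1] S/PP  lex  "plan"
[1,2] (PP/N)/PP  lex  "map"
[2,3] PP  lex  "in"
[1,3] PP/N  >  k=2
[0,3] S/N  >B  k=1
[3,4] N/N  lex  "cat"
[0,4] S/N  >B  k=3
[4,5] N  lex  "from"
[0,5] S  >  k=4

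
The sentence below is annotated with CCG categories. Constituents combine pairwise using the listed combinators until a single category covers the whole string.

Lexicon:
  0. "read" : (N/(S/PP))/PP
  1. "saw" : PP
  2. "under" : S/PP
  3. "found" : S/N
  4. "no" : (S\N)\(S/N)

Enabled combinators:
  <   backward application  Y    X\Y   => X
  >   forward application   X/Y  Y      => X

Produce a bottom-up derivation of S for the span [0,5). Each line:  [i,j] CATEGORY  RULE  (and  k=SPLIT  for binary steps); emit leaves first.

[0,5] S   <
  [0,3] N   >
    [0,2] N/(S/PP)   >
      [0,1] "read" : (N/(S/PP))/PP
      [1,2] "saw" : PP
    [2,3] "under" : S/PP
  [3,5] S\N   <
    [3,4] "found" : S/N
    [4,5] "no" : (S\N)\(S/N)

[0,1] (N/(S/PP))/PP  lex  "read"
[1,2] PP  lex  "saw"
[0,2] N/(S/PP)  >  k=1
[2,3] S/PP  lex  "under"
[0,3] N  >  k=2
[3,4] S/N  lex  "found"
[4,5] (S\N)\(S/N)  lex  "no"
[3,5] S\N  <  k=4
[0,5] S  <  k=3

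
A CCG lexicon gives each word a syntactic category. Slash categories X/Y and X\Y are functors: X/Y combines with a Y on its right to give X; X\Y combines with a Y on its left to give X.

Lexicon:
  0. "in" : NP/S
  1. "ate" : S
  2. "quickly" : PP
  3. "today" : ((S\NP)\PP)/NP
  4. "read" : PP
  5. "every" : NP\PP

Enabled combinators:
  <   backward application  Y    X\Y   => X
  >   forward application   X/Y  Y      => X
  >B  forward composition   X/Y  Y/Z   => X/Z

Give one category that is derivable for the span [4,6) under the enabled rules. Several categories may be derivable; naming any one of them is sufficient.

[0,6] S   <
  [0,2] NP   >
    [0,1] "in" : NP/S
    [1,2] "ate" : S
  [2,6] S\NP   <
    [2,3] "quickly" : PP
    [3,6] (S\NP)\PP   >
      [3,4] "today" : ((S\NP)\PP)/NP
      [4,6] NP   <
        [4,5] "read" : PP
        [5,6] "every" : NP\PP

NP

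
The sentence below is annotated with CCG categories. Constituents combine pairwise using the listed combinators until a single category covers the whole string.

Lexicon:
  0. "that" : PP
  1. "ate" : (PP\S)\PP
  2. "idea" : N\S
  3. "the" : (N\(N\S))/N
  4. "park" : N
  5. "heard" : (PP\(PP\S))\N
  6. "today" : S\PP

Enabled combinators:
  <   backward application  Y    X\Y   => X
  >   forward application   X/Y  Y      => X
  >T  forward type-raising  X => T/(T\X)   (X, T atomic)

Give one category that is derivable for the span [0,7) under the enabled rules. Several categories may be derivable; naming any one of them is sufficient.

[0,7] S   <
  [0,6] PP   <
    [0,2] PP\S   <
      [0,1] "that" : PP
      [1,2] "ate" : (PP\S)\PP
    [2,6] PP\(PP\S)   <
      [2,5] N   <
        [2,3] "idea" : N\S
        [3,5] N\(N\S)   >
          [3,4] "the" : (N\(N\S))/N
          [4,5] "park" : N
      [5,6] "heard" : (PP\(PP\S))\N
  [6,7] "today" : S\PP

S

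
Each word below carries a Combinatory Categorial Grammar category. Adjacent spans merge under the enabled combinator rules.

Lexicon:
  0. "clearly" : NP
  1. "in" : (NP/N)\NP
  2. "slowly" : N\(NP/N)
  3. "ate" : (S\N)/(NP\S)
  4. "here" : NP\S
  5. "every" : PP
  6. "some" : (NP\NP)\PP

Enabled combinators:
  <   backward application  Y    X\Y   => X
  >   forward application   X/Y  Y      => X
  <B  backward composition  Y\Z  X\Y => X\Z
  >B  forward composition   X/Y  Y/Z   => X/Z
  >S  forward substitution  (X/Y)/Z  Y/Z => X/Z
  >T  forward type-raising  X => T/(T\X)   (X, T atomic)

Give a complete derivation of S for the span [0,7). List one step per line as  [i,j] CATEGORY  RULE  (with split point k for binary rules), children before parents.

[0,7] S   <
  [0,3] N   <
    [0,2] NP/N   <
      [0,1] "clearly" : NP
      [1,2] "in" : (NP/N)\NP
    [2,3] "slowly" : N\(NP/N)
  [3,7] S\N   >
    [3,4] "ate" : (S\N)/(NP\S)
    [4,7] NP\S   <B
      [4,5] "here" : NP\S
      [5,7] NP\NP   <
        [5,6] "every" : PP
        [6,7] "some" : (NP\NP)\PP

[0,1] NP  lex  "clearly"
[1,2] (NP/N)\NP  lex  "in"
[0,2] NP/N  <  k=1
[2,3] N\(NP/N)  lex  "slowly"
[0,3] N  <  k=2
[3,4] (S\N)/(NP\S)  lex  "ate"
[4,5] NP\S  lex  "here"
[5,6] PP  lex  "every"
[6,7] (NP\NP)\PP  lex  "some"
[5,7] NP\NP  <  k=6
[4,7] NP\S  <B  k=5
[3,7] S\N  >  k=4
[0,7] S  <  k=3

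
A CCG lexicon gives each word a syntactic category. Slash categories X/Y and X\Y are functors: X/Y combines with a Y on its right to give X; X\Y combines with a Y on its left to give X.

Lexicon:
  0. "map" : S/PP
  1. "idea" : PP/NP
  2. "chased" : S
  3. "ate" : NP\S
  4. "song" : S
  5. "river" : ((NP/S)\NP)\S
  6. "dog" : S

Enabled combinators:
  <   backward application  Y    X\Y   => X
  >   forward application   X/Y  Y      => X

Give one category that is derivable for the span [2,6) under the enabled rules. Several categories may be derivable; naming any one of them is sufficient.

[0,7] S   >
  [0,1] "map" : S/PP
  [1,7] PP   >
    [1,2] "idea" : PP/NP
    [2,7] NP   >
      [2,6] NP/S   <
        [2,4] NP   <
          [2,3] "chased" : S
          [3,4] "ate" : NP\S
        [4,6] (NP/S)\NP   <
          [4,5] "song" : S
          [5,6] "river" : ((NP/S)\NP)\S
      [6,7] "dog" : S

NP/S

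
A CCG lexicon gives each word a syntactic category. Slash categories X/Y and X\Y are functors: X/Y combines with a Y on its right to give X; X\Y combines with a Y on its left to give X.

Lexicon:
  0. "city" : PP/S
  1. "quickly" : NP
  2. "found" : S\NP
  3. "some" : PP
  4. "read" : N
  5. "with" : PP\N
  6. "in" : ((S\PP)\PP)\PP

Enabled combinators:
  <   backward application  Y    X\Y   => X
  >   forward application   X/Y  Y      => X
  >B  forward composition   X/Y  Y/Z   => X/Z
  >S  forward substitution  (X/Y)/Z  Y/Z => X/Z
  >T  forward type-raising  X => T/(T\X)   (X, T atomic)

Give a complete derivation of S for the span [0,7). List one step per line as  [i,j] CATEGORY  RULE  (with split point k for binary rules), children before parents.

[0,1] PP/S  lex  "city"
[1,2] NP  lex  "quickly"
[1,2] S/(S\NP)  >T
[2,3] S\NP  lex  "found"
[1,3] S  >  k=2
[0,3] PP  >  k=1
[3,4] PP  lex  "some"
[4,5] N  lex  "read"
[4,5] PP/(PP\N)  >T
[5,6] PP\N  lex  "with"
[4,6] PP  >  k=5
[6,7] ((S\PP)\PP)\PP  lex  "in"
[4,7] (S\PP)\PP  <  k=6
[3,7] S\PP  <  k=4
[0,7] S  <  k=3

[0,7] S   <
  [0,3] PP   >
    [0,1] "city" : PP/S
    [1,3] S   >
      [1,2] S/(S\NP)   >T
        [1,2] "quickly" : NP
      [2,3] "found" : S\NP
  [3,7] S\PP   <
    [3,4] "some" : PP
    [4,7] (S\PP)\PP   <
      [4,6] PP   >
        [4,5] PP/(PP\N)   >T
          [4,5] "read" : N
        [5,6] "with" : PP\N
      [6,7] "in" : ((S\PP)\PP)\PP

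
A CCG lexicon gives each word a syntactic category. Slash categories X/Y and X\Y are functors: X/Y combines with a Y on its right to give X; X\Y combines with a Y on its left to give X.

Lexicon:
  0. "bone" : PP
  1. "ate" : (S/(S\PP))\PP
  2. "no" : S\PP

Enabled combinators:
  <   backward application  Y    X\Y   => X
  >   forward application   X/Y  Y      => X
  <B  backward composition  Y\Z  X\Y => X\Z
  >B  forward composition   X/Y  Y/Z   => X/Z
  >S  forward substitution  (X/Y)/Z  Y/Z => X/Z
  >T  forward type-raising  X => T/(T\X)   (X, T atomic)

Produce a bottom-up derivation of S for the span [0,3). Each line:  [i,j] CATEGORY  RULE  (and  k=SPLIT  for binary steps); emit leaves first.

[0,1] PP  lex  "bone"
[1,2] (S/(S\PP))\PP  lex  "ate"
[0,2] S/(S\PP)  <  k=1
[2,3] S\PP  lex  "no"
[0,3] S  >  k=2

[0,3] S   >
  [0,2] S/(S\PP)   <
    [0,1] "bone" : PP
    [1,2] "ate" : (S/(S\PP))\PP
  [2,3] "no" : S\PP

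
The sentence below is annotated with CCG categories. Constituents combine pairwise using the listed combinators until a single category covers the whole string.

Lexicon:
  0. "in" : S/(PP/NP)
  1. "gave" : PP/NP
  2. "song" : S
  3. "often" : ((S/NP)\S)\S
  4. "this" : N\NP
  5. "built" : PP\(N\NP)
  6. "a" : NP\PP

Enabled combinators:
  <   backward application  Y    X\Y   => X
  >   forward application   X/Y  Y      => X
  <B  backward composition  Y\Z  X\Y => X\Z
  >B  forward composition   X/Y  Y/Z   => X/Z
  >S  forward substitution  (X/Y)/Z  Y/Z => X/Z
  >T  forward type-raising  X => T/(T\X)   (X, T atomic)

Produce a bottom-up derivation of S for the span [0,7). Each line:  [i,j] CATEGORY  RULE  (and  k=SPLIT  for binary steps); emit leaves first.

[0,7] S   >
  [0,4] S/NP   <
    [0,2] S   >
      [0,1] "in" : S/(PP/NP)
      [1,2] "gave" : PP/NP
    [2,4] (S/NP)\S   <
      [2,3] "song" : S
      [3,4] "often" : ((S/NP)\S)\S
  [4,7] NP   <
    [4,6] PP   <
      [4,5] "this" : N\NP
      [5,6] "built" : PP\(N\NP)
    [6,7] "a" : NP\PP

[0,1] S/(PP/NP)  lex  "in"
[1,2] PP/NP  lex  "gave"
[0,2] S  >  k=1
[2,3] S  lex  "song"
[3,4] ((S/NP)\S)\S  lex  "often"
[2,4] (S/NP)\S  <  k=3
[0,4] S/NP  <  k=2
[4,5] N\NP  lex  "this"
[5,6] PP\(N\NP)  lex  "built"
[4,6] PP  <  k=5
[6,7] NP\PP  lex  "a"
[4,7] NP  <  k=6
[0,7] S  >  k=4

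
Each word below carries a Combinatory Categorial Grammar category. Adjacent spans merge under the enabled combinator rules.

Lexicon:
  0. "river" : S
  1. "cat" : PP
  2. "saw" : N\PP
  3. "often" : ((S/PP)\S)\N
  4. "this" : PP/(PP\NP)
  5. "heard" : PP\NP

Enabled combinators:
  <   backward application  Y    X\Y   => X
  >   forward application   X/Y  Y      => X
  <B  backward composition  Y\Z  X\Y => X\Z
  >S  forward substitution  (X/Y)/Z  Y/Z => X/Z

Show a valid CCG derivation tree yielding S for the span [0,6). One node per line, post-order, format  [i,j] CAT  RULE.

[0,1] S  lex  "river"
[1,2] PP  lex  "cat"
[2,3] N\PP  lex  "saw"
[1,3] N  <  k=2
[3,4] ((S/PP)\S)\N  lex  "often"
[1,4] (S/PP)\S  <  k=3
[0,4] S/PP  <  k=1
[4,5] PP/(PP\NP)  lex  "this"
[5,6] PP\NP  lex  "heard"
[4,6] PP  >  k=5
[0,6] S  >  k=4

[0,6] S   >
  [0,4] S/PP   <
    [0,1] "river" : S
    [1,4] (S/PP)\S   <
      [1,3] N   <
        [1,2] "cat" : PP
        [2,3] "saw" : N\PP
      [3,4] "often" : ((S/PP)\S)\N
  [4,6] PP   >
    [4,5] "this" : PP/(PP\NP)
    [5,6] "heard" : PP\NP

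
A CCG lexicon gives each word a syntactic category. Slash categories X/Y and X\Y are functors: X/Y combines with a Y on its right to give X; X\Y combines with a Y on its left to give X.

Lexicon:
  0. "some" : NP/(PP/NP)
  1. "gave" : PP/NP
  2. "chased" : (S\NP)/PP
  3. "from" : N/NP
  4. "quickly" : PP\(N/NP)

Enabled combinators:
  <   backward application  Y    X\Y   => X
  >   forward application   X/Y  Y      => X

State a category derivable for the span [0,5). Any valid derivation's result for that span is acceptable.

S

[0,5] S   <
  [0,2] NP   >
    [0,1] "some" : NP/(PP/NP)
    [1,2] "gave" : PP/NP
  [2,5] S\NP   >
    [2,3] "chased" : (S\NP)/PP
    [3,5] PP   <
      [3,4] "from" : N/NP
      [4,5] "quickly" : PP\(N/NP)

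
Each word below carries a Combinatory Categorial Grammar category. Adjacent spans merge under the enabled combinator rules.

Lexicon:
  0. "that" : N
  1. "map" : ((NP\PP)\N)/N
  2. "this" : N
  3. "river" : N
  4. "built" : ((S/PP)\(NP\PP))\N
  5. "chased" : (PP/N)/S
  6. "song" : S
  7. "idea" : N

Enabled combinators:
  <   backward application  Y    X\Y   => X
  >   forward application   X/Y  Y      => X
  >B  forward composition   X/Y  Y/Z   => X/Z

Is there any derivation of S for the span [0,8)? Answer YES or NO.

[0,8] S   >
  [0,5] S/PP   <
    [0,3] NP\PP   <
      [0,1] "that" : N
      [1,3] (NP\PP)\N   >
        [1,2] "map" : ((NP\PP)\N)/N
        [2,3] "this" : N
    [3,5] (S/PP)\(NP\PP)   <
      [3,4] "river" : N
      [4,5] "built" : ((S/PP)\(NP\PP))\N
  [5,8] PP   >
    [5,7] PP/N   >
      [5,6] "chased" : (PP/N)/S
      [6,7] "song" : S
    [7,8] "idea" : N

YES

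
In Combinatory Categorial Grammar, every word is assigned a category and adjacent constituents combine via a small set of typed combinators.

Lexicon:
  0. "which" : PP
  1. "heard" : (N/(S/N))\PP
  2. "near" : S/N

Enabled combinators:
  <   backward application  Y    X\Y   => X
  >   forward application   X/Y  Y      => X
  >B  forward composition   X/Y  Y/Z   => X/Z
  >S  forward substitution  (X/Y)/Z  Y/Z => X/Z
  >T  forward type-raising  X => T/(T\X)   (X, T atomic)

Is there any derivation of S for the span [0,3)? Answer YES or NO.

PP (N/(S/N))\PP S/N
CKY chart[0,3] = {N, N/(N\N), NP/(NP\N), PP/(PP\N), S/(S\N)}; S ∉ chart

NO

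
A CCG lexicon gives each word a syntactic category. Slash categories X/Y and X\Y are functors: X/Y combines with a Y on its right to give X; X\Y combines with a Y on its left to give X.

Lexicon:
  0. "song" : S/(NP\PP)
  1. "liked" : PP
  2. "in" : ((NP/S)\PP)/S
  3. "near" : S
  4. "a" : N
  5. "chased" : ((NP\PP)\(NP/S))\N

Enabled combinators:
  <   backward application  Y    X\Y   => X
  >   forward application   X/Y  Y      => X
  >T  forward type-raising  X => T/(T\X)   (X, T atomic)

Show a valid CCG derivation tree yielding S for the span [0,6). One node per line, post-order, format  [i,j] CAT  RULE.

[0,6] S   >
  [0,1] "song" : S/(NP\PP)
  [1,6] NP\PP   <
    [1,4] NP/S   <
      [1,2] "liked" : PP
      [2,4] (NP/S)\PP   >
        [2,3] "in" : ((NP/S)\PP)/S
        [3,4] "near" : S
    [4,6] (NP\PP)\(NP/S)   <
      [4,5] "a" : N
      [5,6] "chased" : ((NP\PP)\(NP/S))\N

[0,1] S/(NP\PP)  lex  "song"
[1,2] PP  lex  "liked"
[2,3] ((NP/S)\PP)/S  lex  "in"
[3,4] S  lex  "near"
[2,4] (NP/S)\PP  >  k=3
[1,4] NP/S  <  k=2
[4,5] N  lex  "a"
[5,6] ((NP\PP)\(NP/S))\N  lex  "chased"
[4,6] (NP\PP)\(NP/S)  <  k=5
[1,6] NP\PP  <  k=4
[0,6] S  >  k=1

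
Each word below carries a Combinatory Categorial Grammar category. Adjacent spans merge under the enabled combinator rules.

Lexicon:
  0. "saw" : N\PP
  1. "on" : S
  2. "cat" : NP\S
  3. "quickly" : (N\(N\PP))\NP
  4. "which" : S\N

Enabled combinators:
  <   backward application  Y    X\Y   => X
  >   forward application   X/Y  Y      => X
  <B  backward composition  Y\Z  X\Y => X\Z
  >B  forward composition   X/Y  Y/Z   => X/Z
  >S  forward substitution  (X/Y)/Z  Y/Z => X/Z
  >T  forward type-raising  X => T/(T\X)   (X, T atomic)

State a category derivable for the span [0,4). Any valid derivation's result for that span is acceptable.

N

[0,5] S   <
  [0,4] N   <
    [0,1] "saw" : N\PP
    [1,4] N\(N\PP)   <
      [1,3] NP   >
        [1,2] NP/(NP\S)   >T
          [1,2] "on" : S
        [2,3] "cat" : NP\S
      [3,4] "quickly" : (N\(N\PP))\NP
  [4,5] "which" : S\N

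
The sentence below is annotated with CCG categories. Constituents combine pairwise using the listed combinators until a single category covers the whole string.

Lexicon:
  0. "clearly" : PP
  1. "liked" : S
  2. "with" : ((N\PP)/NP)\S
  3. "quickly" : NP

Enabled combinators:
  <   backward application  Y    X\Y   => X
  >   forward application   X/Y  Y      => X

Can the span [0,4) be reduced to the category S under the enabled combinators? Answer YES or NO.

NO

PP S ((N\PP)/NP)\S NP
CKY chart[0,4] = {N}; S ∉ chart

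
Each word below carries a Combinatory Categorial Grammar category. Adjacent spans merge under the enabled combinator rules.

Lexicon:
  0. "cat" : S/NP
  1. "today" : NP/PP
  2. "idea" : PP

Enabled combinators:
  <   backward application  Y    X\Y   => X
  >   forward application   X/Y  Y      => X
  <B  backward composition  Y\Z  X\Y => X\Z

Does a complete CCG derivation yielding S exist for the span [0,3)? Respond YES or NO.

[0,3] S   >
  [0,1] "cat" : S/NP
  [1,3] NP   >
    [1,2] "today" : NP/PP
    [2,3] "idea" : PP

YES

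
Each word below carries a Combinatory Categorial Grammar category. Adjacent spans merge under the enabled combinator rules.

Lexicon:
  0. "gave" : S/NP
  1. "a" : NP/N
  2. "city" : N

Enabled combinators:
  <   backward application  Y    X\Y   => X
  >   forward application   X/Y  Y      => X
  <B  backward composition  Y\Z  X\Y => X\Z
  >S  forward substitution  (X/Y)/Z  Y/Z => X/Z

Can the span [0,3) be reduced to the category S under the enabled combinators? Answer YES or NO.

[0,3] S   >
  [0,1] "gave" : S/NP
  [1,3] NP   >
    [1,2] "a" : NP/N
    [2,3] "city" : N

YES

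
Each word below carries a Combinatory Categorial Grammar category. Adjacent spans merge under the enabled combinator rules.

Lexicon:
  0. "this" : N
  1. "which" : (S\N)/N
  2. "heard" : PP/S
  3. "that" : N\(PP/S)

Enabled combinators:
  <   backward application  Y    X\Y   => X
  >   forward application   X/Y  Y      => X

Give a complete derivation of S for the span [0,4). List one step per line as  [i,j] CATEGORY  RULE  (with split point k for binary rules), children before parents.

[0,4] S   <
  [0,1] "this" : N
  [1,4] S\N   >
    [1,2] "which" : (S\N)/N
    [2,4] N   <
      [2,3] "heard" : PP/S
      [3,4] "that" : N\(PP/S)

[0,1] N  lex  "this"
[1,2] (S\N)/N  lex  "which"
[2,3] PP/S  lex  "heard"
[3,4] N\(PP/S)  lex  "that"
[2,4] N  <  k=3
[1,4] S\N  >  k=2
[0,4] S  <  k=1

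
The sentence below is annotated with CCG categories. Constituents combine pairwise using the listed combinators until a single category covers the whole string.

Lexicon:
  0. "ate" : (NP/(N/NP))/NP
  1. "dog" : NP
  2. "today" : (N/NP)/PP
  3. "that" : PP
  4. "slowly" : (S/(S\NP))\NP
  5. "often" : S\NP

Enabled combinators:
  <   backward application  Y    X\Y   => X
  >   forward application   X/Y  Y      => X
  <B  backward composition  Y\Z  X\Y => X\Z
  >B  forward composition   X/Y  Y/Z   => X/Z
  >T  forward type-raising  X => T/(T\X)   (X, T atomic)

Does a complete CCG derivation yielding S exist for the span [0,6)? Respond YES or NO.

YES

[0,6] S   >
  [0,5] S/(S\NP)   <
    [0,4] NP   >
      [0,2] NP/(N/NP)   >
        [0,1] "ate" : (NP/(N/NP))/NP
        [1,2] "dog" : NP
      [2,4] N/NP   >
        [2,3] "today" : (N/NP)/PP
        [3,4] "that" : PP
    [4,5] "slowly" : (S/(S\NP))\NP
  [5,6] "often" : S\NP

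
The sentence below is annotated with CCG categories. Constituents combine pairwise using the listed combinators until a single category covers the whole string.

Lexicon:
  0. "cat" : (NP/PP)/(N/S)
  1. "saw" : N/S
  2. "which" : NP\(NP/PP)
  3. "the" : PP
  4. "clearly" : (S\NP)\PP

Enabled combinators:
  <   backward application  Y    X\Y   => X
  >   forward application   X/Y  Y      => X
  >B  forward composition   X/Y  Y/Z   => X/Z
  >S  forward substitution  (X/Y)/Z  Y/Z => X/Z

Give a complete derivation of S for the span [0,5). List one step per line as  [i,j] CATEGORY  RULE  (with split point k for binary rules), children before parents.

[0,1] (NP/PP)/(N/S)  lex  "cat"
[1,2] N/S  lex  "saw"
[0,2] NP/PP  >  k=1
[2,3] NP\(NP/PP)  lex  "which"
[0,3] NP  <  k=2
[3,4] PP  lex  "the"
[4,5] (S\NP)\PP  lex  "clearly"
[3,5] S\NP  <  k=4
[0,5] S  <  k=3

[0,5] S   <
  [0,3] NP   <
    [0,2] NP/PP   >
      [0,1] "cat" : (NP/PP)/(N/S)
      [1,2] "saw" : N/S
    [2,3] "which" : NP\(NP/PP)
  [3,5] S\NP   <
    [3,4] "the" : PP
    [4,5] "clearly" : (S\NP)\PP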